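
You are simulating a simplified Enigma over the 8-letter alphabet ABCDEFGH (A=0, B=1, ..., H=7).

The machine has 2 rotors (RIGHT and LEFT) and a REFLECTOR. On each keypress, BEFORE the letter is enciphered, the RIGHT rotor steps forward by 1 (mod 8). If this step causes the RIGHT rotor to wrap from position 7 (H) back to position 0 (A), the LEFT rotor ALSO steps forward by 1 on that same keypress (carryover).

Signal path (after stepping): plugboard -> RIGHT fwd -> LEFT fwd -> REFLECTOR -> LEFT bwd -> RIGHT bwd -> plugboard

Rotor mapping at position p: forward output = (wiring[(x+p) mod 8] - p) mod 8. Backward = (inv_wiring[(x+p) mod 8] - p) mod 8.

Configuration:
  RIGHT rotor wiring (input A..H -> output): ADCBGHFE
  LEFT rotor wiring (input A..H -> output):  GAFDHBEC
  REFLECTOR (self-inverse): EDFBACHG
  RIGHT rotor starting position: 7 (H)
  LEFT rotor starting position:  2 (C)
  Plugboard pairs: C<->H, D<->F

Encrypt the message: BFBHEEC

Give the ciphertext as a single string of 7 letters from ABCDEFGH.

Answer: GGGFAHG

Derivation:
Char 1 ('B'): step: R->0, L->3 (L advanced); B->plug->B->R->D->L->B->refl->D->L'->F->R'->G->plug->G
Char 2 ('F'): step: R->1, L=3; F->plug->D->R->F->L->D->refl->B->L'->D->R'->G->plug->G
Char 3 ('B'): step: R->2, L=3; B->plug->B->R->H->L->C->refl->F->L'->G->R'->G->plug->G
Char 4 ('H'): step: R->3, L=3; H->plug->C->R->E->L->H->refl->G->L'->C->R'->D->plug->F
Char 5 ('E'): step: R->4, L=3; E->plug->E->R->E->L->H->refl->G->L'->C->R'->A->plug->A
Char 6 ('E'): step: R->5, L=3; E->plug->E->R->G->L->F->refl->C->L'->H->R'->C->plug->H
Char 7 ('C'): step: R->6, L=3; C->plug->H->R->B->L->E->refl->A->L'->A->R'->G->plug->G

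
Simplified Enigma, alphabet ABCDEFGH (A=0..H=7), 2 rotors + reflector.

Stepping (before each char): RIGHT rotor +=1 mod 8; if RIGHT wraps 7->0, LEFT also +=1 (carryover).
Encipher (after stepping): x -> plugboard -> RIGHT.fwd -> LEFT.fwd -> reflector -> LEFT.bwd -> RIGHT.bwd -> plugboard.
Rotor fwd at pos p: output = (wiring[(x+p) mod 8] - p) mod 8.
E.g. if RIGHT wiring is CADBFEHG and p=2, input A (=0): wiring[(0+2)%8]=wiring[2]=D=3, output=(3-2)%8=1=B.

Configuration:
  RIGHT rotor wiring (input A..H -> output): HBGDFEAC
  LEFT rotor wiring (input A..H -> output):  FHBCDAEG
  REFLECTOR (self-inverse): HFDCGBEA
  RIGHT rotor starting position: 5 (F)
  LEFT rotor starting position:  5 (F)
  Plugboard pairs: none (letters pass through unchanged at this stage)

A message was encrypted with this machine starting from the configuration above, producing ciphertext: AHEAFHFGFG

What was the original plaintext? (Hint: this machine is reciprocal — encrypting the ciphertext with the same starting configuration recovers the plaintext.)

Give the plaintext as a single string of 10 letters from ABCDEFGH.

Answer: HAGBGGBBEB

Derivation:
Char 1 ('A'): step: R->6, L=5; A->plug->A->R->C->L->B->refl->F->L'->G->R'->H->plug->H
Char 2 ('H'): step: R->7, L=5; H->plug->H->R->B->L->H->refl->A->L'->D->R'->A->plug->A
Char 3 ('E'): step: R->0, L->6 (L advanced); E->plug->E->R->F->L->E->refl->G->L'->A->R'->G->plug->G
Char 4 ('A'): step: R->1, L=6; A->plug->A->R->A->L->G->refl->E->L'->F->R'->B->plug->B
Char 5 ('F'): step: R->2, L=6; F->plug->F->R->A->L->G->refl->E->L'->F->R'->G->plug->G
Char 6 ('H'): step: R->3, L=6; H->plug->H->R->D->L->B->refl->F->L'->G->R'->G->plug->G
Char 7 ('F'): step: R->4, L=6; F->plug->F->R->F->L->E->refl->G->L'->A->R'->B->plug->B
Char 8 ('G'): step: R->5, L=6; G->plug->G->R->G->L->F->refl->B->L'->D->R'->B->plug->B
Char 9 ('F'): step: R->6, L=6; F->plug->F->R->F->L->E->refl->G->L'->A->R'->E->plug->E
Char 10 ('G'): step: R->7, L=6; G->plug->G->R->F->L->E->refl->G->L'->A->R'->B->plug->B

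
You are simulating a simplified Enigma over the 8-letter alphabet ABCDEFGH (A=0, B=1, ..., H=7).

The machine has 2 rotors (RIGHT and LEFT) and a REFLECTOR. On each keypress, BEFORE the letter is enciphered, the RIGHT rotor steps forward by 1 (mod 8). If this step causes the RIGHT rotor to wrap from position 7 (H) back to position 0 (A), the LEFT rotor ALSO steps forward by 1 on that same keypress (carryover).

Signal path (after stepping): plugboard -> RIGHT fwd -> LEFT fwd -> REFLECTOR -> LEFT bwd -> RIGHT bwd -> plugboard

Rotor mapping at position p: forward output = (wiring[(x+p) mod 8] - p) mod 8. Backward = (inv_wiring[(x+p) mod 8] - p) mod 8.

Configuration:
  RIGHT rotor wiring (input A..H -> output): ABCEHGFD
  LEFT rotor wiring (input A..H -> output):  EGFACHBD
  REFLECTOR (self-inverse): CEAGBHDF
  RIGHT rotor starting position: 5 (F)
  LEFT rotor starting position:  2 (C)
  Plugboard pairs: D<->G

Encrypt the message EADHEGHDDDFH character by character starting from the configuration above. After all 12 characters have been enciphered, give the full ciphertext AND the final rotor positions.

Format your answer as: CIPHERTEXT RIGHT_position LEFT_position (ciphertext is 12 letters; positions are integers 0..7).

Char 1 ('E'): step: R->6, L=2; E->plug->E->R->E->L->H->refl->F->L'->D->R'->D->plug->G
Char 2 ('A'): step: R->7, L=2; A->plug->A->R->E->L->H->refl->F->L'->D->R'->D->plug->G
Char 3 ('D'): step: R->0, L->3 (L advanced); D->plug->G->R->F->L->B->refl->E->L'->C->R'->C->plug->C
Char 4 ('H'): step: R->1, L=3; H->plug->H->R->H->L->C->refl->A->L'->E->R'->F->plug->F
Char 5 ('E'): step: R->2, L=3; E->plug->E->R->D->L->G->refl->D->L'->G->R'->G->plug->D
Char 6 ('G'): step: R->3, L=3; G->plug->D->R->C->L->E->refl->B->L'->F->R'->F->plug->F
Char 7 ('H'): step: R->4, L=3; H->plug->H->R->A->L->F->refl->H->L'->B->R'->C->plug->C
Char 8 ('D'): step: R->5, L=3; D->plug->G->R->H->L->C->refl->A->L'->E->R'->E->plug->E
Char 9 ('D'): step: R->6, L=3; D->plug->G->R->B->L->H->refl->F->L'->A->R'->H->plug->H
Char 10 ('D'): step: R->7, L=3; D->plug->G->R->H->L->C->refl->A->L'->E->R'->A->plug->A
Char 11 ('F'): step: R->0, L->4 (L advanced); F->plug->F->R->G->L->B->refl->E->L'->H->R'->E->plug->E
Char 12 ('H'): step: R->1, L=4; H->plug->H->R->H->L->E->refl->B->L'->G->R'->D->plug->G
Final: ciphertext=GGCFDFCEHAEG, RIGHT=1, LEFT=4

Answer: GGCFDFCEHAEG 1 4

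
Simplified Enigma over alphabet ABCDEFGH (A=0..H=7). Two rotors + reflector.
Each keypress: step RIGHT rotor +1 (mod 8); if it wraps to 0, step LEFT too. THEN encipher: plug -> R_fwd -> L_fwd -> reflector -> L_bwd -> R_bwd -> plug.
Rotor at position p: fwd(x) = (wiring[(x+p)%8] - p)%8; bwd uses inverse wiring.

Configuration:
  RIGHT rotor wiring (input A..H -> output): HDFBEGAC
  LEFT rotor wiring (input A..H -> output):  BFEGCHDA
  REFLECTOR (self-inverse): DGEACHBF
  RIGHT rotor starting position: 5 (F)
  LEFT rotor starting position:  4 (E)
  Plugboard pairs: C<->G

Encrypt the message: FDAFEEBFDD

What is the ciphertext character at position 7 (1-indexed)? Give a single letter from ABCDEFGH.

Char 1 ('F'): step: R->6, L=4; F->plug->F->R->D->L->E->refl->C->L'->H->R'->E->plug->E
Char 2 ('D'): step: R->7, L=4; D->plug->D->R->G->L->A->refl->D->L'->B->R'->H->plug->H
Char 3 ('A'): step: R->0, L->5 (L advanced); A->plug->A->R->H->L->F->refl->H->L'->F->R'->C->plug->G
Char 4 ('F'): step: R->1, L=5; F->plug->F->R->H->L->F->refl->H->L'->F->R'->E->plug->E
Char 5 ('E'): step: R->2, L=5; E->plug->E->R->G->L->B->refl->G->L'->B->R'->H->plug->H
Char 6 ('E'): step: R->3, L=5; E->plug->E->R->H->L->F->refl->H->L'->F->R'->D->plug->D
Char 7 ('B'): step: R->4, L=5; B->plug->B->R->C->L->D->refl->A->L'->E->R'->C->plug->G

G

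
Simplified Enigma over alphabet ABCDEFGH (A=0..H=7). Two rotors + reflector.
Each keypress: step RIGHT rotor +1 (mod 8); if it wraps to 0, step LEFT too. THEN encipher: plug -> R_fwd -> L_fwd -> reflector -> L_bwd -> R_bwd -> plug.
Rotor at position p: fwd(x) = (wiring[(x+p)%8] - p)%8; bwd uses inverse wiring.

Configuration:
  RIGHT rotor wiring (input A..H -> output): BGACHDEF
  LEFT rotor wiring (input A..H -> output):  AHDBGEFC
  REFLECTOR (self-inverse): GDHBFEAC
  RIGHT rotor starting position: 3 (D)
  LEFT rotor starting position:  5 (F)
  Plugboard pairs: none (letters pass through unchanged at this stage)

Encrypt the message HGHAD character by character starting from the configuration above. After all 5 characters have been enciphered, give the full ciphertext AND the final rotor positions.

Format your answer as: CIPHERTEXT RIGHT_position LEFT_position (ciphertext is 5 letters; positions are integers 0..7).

Char 1 ('H'): step: R->4, L=5; H->plug->H->R->G->L->E->refl->F->L'->C->R'->F->plug->F
Char 2 ('G'): step: R->5, L=5; G->plug->G->R->F->L->G->refl->A->L'->B->R'->E->plug->E
Char 3 ('H'): step: R->6, L=5; H->plug->H->R->F->L->G->refl->A->L'->B->R'->G->plug->G
Char 4 ('A'): step: R->7, L=5; A->plug->A->R->G->L->E->refl->F->L'->C->R'->B->plug->B
Char 5 ('D'): step: R->0, L->6 (L advanced); D->plug->D->R->C->L->C->refl->H->L'->A->R'->C->plug->C
Final: ciphertext=FEGBC, RIGHT=0, LEFT=6

Answer: FEGBC 0 6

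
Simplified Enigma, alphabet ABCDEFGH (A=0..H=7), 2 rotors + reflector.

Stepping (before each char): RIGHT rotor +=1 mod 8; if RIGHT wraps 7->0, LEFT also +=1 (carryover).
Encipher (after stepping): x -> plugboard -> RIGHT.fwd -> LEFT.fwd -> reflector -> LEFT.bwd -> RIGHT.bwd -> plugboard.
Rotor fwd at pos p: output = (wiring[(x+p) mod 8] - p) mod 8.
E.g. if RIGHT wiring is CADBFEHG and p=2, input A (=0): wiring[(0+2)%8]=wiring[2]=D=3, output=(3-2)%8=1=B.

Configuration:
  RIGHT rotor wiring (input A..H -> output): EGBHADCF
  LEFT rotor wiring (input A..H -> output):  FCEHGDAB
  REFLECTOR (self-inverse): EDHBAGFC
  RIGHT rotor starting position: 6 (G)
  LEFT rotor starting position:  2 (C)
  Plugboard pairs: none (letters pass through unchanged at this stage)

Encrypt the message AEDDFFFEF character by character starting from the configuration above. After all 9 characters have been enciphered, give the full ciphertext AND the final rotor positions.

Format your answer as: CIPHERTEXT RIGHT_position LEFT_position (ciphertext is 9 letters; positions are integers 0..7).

Char 1 ('A'): step: R->7, L=2; A->plug->A->R->G->L->D->refl->B->L'->D->R'->H->plug->H
Char 2 ('E'): step: R->0, L->3 (L advanced); E->plug->E->R->A->L->E->refl->A->L'->C->R'->G->plug->G
Char 3 ('D'): step: R->1, L=3; D->plug->D->R->H->L->B->refl->D->L'->B->R'->F->plug->F
Char 4 ('D'): step: R->2, L=3; D->plug->D->R->B->L->D->refl->B->L'->H->R'->A->plug->A
Char 5 ('F'): step: R->3, L=3; F->plug->F->R->B->L->D->refl->B->L'->H->R'->D->plug->D
Char 6 ('F'): step: R->4, L=3; F->plug->F->R->C->L->A->refl->E->L'->A->R'->E->plug->E
Char 7 ('F'): step: R->5, L=3; F->plug->F->R->E->L->G->refl->F->L'->D->R'->H->plug->H
Char 8 ('E'): step: R->6, L=3; E->plug->E->R->D->L->F->refl->G->L'->E->R'->A->plug->A
Char 9 ('F'): step: R->7, L=3; F->plug->F->R->B->L->D->refl->B->L'->H->R'->C->plug->C
Final: ciphertext=HGFADEHAC, RIGHT=7, LEFT=3

Answer: HGFADEHAC 7 3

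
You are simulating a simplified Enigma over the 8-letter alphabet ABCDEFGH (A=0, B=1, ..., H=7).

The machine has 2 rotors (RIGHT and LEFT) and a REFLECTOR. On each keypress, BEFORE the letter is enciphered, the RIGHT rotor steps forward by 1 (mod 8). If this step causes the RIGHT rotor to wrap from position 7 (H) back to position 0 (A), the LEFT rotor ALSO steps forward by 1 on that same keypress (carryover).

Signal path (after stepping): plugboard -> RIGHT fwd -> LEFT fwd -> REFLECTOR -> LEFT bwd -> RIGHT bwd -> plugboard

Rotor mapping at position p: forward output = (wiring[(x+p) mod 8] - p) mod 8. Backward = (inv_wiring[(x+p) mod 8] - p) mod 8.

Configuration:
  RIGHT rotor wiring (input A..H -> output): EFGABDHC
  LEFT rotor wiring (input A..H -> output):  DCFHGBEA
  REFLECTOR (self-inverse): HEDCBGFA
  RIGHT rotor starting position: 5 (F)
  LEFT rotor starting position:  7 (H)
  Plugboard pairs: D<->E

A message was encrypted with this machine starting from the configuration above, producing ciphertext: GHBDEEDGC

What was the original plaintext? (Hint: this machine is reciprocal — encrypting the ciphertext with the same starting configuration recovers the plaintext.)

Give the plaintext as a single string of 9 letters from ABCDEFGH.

Char 1 ('G'): step: R->6, L=7; G->plug->G->R->D->L->G->refl->F->L'->H->R'->D->plug->E
Char 2 ('H'): step: R->7, L=7; H->plug->H->R->A->L->B->refl->E->L'->B->R'->E->plug->D
Char 3 ('B'): step: R->0, L->0 (L advanced); B->plug->B->R->F->L->B->refl->E->L'->G->R'->C->plug->C
Char 4 ('D'): step: R->1, L=0; D->plug->E->R->C->L->F->refl->G->L'->E->R'->A->plug->A
Char 5 ('E'): step: R->2, L=0; E->plug->D->R->B->L->C->refl->D->L'->A->R'->F->plug->F
Char 6 ('E'): step: R->3, L=0; E->plug->D->R->E->L->G->refl->F->L'->C->R'->G->plug->G
Char 7 ('D'): step: R->4, L=0; D->plug->E->R->A->L->D->refl->C->L'->B->R'->F->plug->F
Char 8 ('G'): step: R->5, L=0; G->plug->G->R->D->L->H->refl->A->L'->H->R'->D->plug->E
Char 9 ('C'): step: R->6, L=0; C->plug->C->R->G->L->E->refl->B->L'->F->R'->H->plug->H

Answer: EDCAFGFEH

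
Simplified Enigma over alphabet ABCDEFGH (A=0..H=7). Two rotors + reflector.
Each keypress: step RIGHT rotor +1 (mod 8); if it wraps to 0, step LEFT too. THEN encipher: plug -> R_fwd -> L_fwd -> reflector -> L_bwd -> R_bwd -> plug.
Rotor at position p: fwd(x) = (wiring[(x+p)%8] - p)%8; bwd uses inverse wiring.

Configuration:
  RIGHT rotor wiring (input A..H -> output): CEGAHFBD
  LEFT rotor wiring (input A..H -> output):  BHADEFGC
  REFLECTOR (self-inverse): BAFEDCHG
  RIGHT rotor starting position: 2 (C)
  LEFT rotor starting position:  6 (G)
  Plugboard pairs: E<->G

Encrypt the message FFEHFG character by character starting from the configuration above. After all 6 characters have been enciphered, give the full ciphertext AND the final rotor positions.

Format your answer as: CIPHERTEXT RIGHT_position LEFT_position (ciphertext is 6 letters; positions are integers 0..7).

Answer: DAADBC 0 7

Derivation:
Char 1 ('F'): step: R->3, L=6; F->plug->F->R->H->L->H->refl->G->L'->G->R'->D->plug->D
Char 2 ('F'): step: R->4, L=6; F->plug->F->R->A->L->A->refl->B->L'->D->R'->A->plug->A
Char 3 ('E'): step: R->5, L=6; E->plug->G->R->D->L->B->refl->A->L'->A->R'->A->plug->A
Char 4 ('H'): step: R->6, L=6; H->plug->H->R->H->L->H->refl->G->L'->G->R'->D->plug->D
Char 5 ('F'): step: R->7, L=6; F->plug->F->R->A->L->A->refl->B->L'->D->R'->B->plug->B
Char 6 ('G'): step: R->0, L->7 (L advanced); G->plug->E->R->H->L->H->refl->G->L'->G->R'->C->plug->C
Final: ciphertext=DAADBC, RIGHT=0, LEFT=7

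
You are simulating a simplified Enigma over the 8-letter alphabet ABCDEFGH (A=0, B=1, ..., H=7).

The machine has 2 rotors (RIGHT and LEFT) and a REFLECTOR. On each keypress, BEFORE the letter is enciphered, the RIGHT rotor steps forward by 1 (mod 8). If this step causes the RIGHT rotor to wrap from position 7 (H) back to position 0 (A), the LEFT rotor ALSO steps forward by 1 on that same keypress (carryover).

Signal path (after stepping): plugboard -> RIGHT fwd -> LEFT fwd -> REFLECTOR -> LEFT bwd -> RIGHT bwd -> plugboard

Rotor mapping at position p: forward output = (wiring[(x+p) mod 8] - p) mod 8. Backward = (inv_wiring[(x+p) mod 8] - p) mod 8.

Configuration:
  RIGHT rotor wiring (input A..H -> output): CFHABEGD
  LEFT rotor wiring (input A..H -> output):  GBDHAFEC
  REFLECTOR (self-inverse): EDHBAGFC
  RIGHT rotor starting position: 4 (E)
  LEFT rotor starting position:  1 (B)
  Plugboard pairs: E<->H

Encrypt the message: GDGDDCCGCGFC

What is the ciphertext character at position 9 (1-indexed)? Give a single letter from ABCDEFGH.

Char 1 ('G'): step: R->5, L=1; G->plug->G->R->D->L->H->refl->C->L'->B->R'->B->plug->B
Char 2 ('D'): step: R->6, L=1; D->plug->D->R->H->L->F->refl->G->L'->C->R'->F->plug->F
Char 3 ('G'): step: R->7, L=1; G->plug->G->R->F->L->D->refl->B->L'->G->R'->C->plug->C
Char 4 ('D'): step: R->0, L->2 (L advanced); D->plug->D->R->A->L->B->refl->D->L'->D->R'->H->plug->E
Char 5 ('D'): step: R->1, L=2; D->plug->D->R->A->L->B->refl->D->L'->D->R'->E->plug->H
Char 6 ('C'): step: R->2, L=2; C->plug->C->R->H->L->H->refl->C->L'->E->R'->E->plug->H
Char 7 ('C'): step: R->3, L=2; C->plug->C->R->B->L->F->refl->G->L'->C->R'->G->plug->G
Char 8 ('G'): step: R->4, L=2; G->plug->G->R->D->L->D->refl->B->L'->A->R'->B->plug->B
Char 9 ('C'): step: R->5, L=2; C->plug->C->R->G->L->E->refl->A->L'->F->R'->D->plug->D

D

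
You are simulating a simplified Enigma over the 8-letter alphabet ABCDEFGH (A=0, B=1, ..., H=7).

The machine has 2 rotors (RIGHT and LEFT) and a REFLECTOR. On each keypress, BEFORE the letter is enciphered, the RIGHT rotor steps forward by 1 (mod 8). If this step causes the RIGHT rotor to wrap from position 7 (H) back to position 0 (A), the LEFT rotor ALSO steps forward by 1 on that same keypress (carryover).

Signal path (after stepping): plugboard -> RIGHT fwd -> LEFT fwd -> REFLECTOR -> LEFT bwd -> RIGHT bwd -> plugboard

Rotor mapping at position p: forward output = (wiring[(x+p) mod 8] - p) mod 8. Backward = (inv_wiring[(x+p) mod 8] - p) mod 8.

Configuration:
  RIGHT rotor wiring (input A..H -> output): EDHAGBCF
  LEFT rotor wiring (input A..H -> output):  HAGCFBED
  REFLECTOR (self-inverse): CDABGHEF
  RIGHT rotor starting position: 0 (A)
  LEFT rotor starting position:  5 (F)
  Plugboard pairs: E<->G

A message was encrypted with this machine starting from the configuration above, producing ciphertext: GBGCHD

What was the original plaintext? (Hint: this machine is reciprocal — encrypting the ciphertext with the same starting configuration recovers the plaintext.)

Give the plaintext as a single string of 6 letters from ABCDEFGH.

Answer: AHEDGA

Derivation:
Char 1 ('G'): step: R->1, L=5; G->plug->E->R->A->L->E->refl->G->L'->C->R'->A->plug->A
Char 2 ('B'): step: R->2, L=5; B->plug->B->R->G->L->F->refl->H->L'->B->R'->H->plug->H
Char 3 ('G'): step: R->3, L=5; G->plug->E->R->C->L->G->refl->E->L'->A->R'->G->plug->E
Char 4 ('C'): step: R->4, L=5; C->plug->C->R->G->L->F->refl->H->L'->B->R'->D->plug->D
Char 5 ('H'): step: R->5, L=5; H->plug->H->R->B->L->H->refl->F->L'->G->R'->E->plug->G
Char 6 ('D'): step: R->6, L=5; D->plug->D->R->F->L->B->refl->D->L'->E->R'->A->plug->A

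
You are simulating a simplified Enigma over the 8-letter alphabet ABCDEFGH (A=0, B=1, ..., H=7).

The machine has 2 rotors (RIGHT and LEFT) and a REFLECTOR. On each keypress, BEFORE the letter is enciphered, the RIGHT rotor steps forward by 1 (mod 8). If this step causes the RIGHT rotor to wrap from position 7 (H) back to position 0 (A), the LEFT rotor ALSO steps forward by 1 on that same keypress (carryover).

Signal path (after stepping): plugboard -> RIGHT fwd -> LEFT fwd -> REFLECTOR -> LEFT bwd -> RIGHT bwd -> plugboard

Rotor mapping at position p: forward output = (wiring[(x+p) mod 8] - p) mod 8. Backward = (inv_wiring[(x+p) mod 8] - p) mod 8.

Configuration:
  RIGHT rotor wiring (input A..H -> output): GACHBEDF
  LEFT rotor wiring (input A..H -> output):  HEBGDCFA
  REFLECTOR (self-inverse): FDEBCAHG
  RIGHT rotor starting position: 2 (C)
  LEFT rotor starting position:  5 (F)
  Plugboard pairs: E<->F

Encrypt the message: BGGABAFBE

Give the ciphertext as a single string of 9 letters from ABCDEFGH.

Char 1 ('B'): step: R->3, L=5; B->plug->B->R->G->L->B->refl->D->L'->C->R'->E->plug->F
Char 2 ('G'): step: R->4, L=5; G->plug->G->R->G->L->B->refl->D->L'->C->R'->E->plug->F
Char 3 ('G'): step: R->5, L=5; G->plug->G->R->C->L->D->refl->B->L'->G->R'->B->plug->B
Char 4 ('A'): step: R->6, L=5; A->plug->A->R->F->L->E->refl->C->L'->D->R'->G->plug->G
Char 5 ('B'): step: R->7, L=5; B->plug->B->R->H->L->G->refl->H->L'->E->R'->H->plug->H
Char 6 ('A'): step: R->0, L->6 (L advanced); A->plug->A->R->G->L->F->refl->A->L'->F->R'->H->plug->H
Char 7 ('F'): step: R->1, L=6; F->plug->E->R->D->L->G->refl->H->L'->A->R'->D->plug->D
Char 8 ('B'): step: R->2, L=6; B->plug->B->R->F->L->A->refl->F->L'->G->R'->H->plug->H
Char 9 ('E'): step: R->3, L=6; E->plug->F->R->D->L->G->refl->H->L'->A->R'->D->plug->D

Answer: FFBGHHDHD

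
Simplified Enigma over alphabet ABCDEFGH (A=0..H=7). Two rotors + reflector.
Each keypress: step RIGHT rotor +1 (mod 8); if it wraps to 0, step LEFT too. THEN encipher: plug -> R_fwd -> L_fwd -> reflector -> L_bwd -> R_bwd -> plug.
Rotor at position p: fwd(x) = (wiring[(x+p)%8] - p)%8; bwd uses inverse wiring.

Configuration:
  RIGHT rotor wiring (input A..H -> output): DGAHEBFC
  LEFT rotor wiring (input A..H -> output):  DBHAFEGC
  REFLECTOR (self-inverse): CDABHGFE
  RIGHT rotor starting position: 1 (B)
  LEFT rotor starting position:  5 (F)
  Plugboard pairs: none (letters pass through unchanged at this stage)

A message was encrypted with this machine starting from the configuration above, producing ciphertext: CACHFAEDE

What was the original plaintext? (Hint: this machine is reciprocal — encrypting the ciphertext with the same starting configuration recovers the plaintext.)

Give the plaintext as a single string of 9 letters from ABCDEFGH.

Answer: EFDCGGAFH

Derivation:
Char 1 ('C'): step: R->2, L=5; C->plug->C->R->C->L->F->refl->G->L'->D->R'->E->plug->E
Char 2 ('A'): step: R->3, L=5; A->plug->A->R->E->L->E->refl->H->L'->A->R'->F->plug->F
Char 3 ('C'): step: R->4, L=5; C->plug->C->R->B->L->B->refl->D->L'->G->R'->D->plug->D
Char 4 ('H'): step: R->5, L=5; H->plug->H->R->H->L->A->refl->C->L'->F->R'->C->plug->C
Char 5 ('F'): step: R->6, L=5; F->plug->F->R->B->L->B->refl->D->L'->G->R'->G->plug->G
Char 6 ('A'): step: R->7, L=5; A->plug->A->R->D->L->G->refl->F->L'->C->R'->G->plug->G
Char 7 ('E'): step: R->0, L->6 (L advanced); E->plug->E->R->E->L->B->refl->D->L'->D->R'->A->plug->A
Char 8 ('D'): step: R->1, L=6; D->plug->D->R->D->L->D->refl->B->L'->E->R'->F->plug->F
Char 9 ('E'): step: R->2, L=6; E->plug->E->R->D->L->D->refl->B->L'->E->R'->H->plug->H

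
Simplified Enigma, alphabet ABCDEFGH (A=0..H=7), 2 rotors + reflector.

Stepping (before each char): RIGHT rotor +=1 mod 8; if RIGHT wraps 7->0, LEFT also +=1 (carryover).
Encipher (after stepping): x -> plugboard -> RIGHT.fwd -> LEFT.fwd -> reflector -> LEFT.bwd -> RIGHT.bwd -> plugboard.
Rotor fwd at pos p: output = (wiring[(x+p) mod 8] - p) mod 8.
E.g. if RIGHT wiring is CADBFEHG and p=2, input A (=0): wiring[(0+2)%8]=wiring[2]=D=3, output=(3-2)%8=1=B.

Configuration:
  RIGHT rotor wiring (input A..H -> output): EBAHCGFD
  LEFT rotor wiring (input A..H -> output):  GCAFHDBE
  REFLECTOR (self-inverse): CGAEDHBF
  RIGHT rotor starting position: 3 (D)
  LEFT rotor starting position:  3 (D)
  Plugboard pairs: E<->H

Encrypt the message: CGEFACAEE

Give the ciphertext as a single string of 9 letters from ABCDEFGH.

Char 1 ('C'): step: R->4, L=3; C->plug->C->R->B->L->E->refl->D->L'->F->R'->F->plug->F
Char 2 ('G'): step: R->5, L=3; G->plug->G->R->C->L->A->refl->C->L'->A->R'->B->plug->B
Char 3 ('E'): step: R->6, L=3; E->plug->H->R->A->L->C->refl->A->L'->C->R'->E->plug->H
Char 4 ('F'): step: R->7, L=3; F->plug->F->R->D->L->G->refl->B->L'->E->R'->A->plug->A
Char 5 ('A'): step: R->0, L->4 (L advanced); A->plug->A->R->E->L->C->refl->A->L'->D->R'->H->plug->E
Char 6 ('C'): step: R->1, L=4; C->plug->C->R->G->L->E->refl->D->L'->A->R'->A->plug->A
Char 7 ('A'): step: R->2, L=4; A->plug->A->R->G->L->E->refl->D->L'->A->R'->C->plug->C
Char 8 ('E'): step: R->3, L=4; E->plug->H->R->F->L->G->refl->B->L'->H->R'->B->plug->B
Char 9 ('E'): step: R->4, L=4; E->plug->H->R->D->L->A->refl->C->L'->E->R'->G->plug->G

Answer: FBHAEACBG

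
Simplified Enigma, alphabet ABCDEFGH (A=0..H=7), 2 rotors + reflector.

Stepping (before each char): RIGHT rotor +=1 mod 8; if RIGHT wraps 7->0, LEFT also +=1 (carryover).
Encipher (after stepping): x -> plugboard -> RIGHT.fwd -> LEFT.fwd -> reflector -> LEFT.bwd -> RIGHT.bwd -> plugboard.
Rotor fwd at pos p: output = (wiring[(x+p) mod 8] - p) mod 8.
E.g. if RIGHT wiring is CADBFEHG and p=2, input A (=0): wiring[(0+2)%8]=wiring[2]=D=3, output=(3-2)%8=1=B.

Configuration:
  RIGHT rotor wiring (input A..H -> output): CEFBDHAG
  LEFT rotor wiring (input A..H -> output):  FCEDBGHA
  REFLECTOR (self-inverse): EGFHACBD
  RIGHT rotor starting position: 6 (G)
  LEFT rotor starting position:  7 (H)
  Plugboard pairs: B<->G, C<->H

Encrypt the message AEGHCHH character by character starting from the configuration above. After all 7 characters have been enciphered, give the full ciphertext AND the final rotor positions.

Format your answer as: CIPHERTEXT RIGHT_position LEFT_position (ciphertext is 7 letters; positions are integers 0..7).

Answer: FCBBFCF 5 0

Derivation:
Char 1 ('A'): step: R->7, L=7; A->plug->A->R->H->L->A->refl->E->L'->E->R'->F->plug->F
Char 2 ('E'): step: R->0, L->0 (L advanced); E->plug->E->R->D->L->D->refl->H->L'->G->R'->H->plug->C
Char 3 ('G'): step: R->1, L=0; G->plug->B->R->E->L->B->refl->G->L'->F->R'->G->plug->B
Char 4 ('H'): step: R->2, L=0; H->plug->C->R->B->L->C->refl->F->L'->A->R'->G->plug->B
Char 5 ('C'): step: R->3, L=0; C->plug->H->R->C->L->E->refl->A->L'->H->R'->F->plug->F
Char 6 ('H'): step: R->4, L=0; H->plug->C->R->E->L->B->refl->G->L'->F->R'->H->plug->C
Char 7 ('H'): step: R->5, L=0; H->plug->C->R->B->L->C->refl->F->L'->A->R'->F->plug->F
Final: ciphertext=FCBBFCF, RIGHT=5, LEFT=0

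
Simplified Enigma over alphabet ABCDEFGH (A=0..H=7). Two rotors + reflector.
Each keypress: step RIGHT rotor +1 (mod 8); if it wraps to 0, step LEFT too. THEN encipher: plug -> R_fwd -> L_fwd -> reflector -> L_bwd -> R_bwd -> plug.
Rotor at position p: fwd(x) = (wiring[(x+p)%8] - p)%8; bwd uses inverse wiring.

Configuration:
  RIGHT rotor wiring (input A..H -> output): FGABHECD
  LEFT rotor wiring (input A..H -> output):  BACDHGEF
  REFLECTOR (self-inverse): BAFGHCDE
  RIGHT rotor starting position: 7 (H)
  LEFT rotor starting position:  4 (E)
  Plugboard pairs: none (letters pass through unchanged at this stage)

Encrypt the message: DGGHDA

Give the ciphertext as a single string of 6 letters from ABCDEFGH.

Char 1 ('D'): step: R->0, L->5 (L advanced); D->plug->D->R->B->L->H->refl->E->L'->D->R'->H->plug->H
Char 2 ('G'): step: R->1, L=5; G->plug->G->R->C->L->A->refl->B->L'->A->R'->C->plug->C
Char 3 ('G'): step: R->2, L=5; G->plug->G->R->D->L->E->refl->H->L'->B->R'->F->plug->F
Char 4 ('H'): step: R->3, L=5; H->plug->H->R->F->L->F->refl->C->L'->H->R'->D->plug->D
Char 5 ('D'): step: R->4, L=5; D->plug->D->R->H->L->C->refl->F->L'->F->R'->H->plug->H
Char 6 ('A'): step: R->5, L=5; A->plug->A->R->H->L->C->refl->F->L'->F->R'->B->plug->B

Answer: HCFDHB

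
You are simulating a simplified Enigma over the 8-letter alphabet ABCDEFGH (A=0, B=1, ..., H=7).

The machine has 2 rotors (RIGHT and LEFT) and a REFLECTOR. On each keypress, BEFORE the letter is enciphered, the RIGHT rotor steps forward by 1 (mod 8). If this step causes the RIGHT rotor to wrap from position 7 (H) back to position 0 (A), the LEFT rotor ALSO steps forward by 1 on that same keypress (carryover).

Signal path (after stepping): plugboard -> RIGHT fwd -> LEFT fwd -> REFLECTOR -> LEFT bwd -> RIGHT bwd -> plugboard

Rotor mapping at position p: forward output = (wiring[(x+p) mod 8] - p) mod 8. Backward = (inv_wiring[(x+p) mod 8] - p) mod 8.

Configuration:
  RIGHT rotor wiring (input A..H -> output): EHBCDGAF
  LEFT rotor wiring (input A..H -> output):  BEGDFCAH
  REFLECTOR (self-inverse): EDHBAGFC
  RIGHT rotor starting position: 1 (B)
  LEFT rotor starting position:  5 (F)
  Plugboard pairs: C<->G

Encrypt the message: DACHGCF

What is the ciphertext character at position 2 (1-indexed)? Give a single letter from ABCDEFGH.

Char 1 ('D'): step: R->2, L=5; D->plug->D->R->E->L->H->refl->C->L'->C->R'->G->plug->C
Char 2 ('A'): step: R->3, L=5; A->plug->A->R->H->L->A->refl->E->L'->D->R'->C->plug->G

G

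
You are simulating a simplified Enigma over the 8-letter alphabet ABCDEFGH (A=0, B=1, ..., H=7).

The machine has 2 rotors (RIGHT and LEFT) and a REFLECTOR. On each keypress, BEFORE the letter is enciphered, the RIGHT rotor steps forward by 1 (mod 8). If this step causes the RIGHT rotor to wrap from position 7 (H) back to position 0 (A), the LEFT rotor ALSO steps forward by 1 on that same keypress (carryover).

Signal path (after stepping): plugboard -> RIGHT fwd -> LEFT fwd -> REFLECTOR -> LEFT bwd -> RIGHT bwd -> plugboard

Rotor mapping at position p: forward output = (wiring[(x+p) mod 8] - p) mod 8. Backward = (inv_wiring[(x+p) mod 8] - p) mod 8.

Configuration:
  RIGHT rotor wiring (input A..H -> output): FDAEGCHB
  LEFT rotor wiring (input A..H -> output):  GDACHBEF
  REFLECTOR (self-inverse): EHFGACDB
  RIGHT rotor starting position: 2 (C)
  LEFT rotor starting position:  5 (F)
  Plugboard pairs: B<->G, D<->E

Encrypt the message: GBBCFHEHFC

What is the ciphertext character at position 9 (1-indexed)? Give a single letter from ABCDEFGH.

Char 1 ('G'): step: R->3, L=5; G->plug->B->R->D->L->B->refl->H->L'->B->R'->A->plug->A
Char 2 ('B'): step: R->4, L=5; B->plug->G->R->E->L->G->refl->D->L'->F->R'->D->plug->E
Char 3 ('B'): step: R->5, L=5; B->plug->G->R->H->L->C->refl->F->L'->G->R'->E->plug->D
Char 4 ('C'): step: R->6, L=5; C->plug->C->R->H->L->C->refl->F->L'->G->R'->F->plug->F
Char 5 ('F'): step: R->7, L=5; F->plug->F->R->H->L->C->refl->F->L'->G->R'->B->plug->G
Char 6 ('H'): step: R->0, L->6 (L advanced); H->plug->H->R->B->L->H->refl->B->L'->G->R'->E->plug->D
Char 7 ('E'): step: R->1, L=6; E->plug->D->R->F->L->E->refl->A->L'->C->R'->A->plug->A
Char 8 ('H'): step: R->2, L=6; H->plug->H->R->B->L->H->refl->B->L'->G->R'->A->plug->A
Char 9 ('F'): step: R->3, L=6; F->plug->F->R->C->L->A->refl->E->L'->F->R'->H->plug->H

H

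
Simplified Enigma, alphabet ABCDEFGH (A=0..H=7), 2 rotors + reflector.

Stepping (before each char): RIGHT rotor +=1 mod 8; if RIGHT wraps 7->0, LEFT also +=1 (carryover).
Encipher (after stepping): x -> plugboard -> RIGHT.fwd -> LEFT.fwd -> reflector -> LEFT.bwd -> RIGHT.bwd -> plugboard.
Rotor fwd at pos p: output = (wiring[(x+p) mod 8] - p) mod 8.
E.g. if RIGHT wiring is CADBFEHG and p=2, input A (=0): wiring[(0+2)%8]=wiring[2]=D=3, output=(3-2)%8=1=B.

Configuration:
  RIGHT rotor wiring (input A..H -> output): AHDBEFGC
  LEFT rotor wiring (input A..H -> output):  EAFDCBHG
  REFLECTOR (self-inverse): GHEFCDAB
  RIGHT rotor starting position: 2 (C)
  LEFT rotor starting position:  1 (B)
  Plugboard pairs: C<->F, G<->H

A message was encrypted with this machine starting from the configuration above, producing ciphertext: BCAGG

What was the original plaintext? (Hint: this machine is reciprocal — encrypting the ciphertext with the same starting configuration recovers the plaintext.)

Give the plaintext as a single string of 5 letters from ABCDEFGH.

Char 1 ('B'): step: R->3, L=1; B->plug->B->R->B->L->E->refl->C->L'->C->R'->C->plug->F
Char 2 ('C'): step: R->4, L=1; C->plug->F->R->D->L->B->refl->H->L'->A->R'->A->plug->A
Char 3 ('A'): step: R->5, L=1; A->plug->A->R->A->L->H->refl->B->L'->D->R'->D->plug->D
Char 4 ('G'): step: R->6, L=1; G->plug->H->R->H->L->D->refl->F->L'->G->R'->G->plug->H
Char 5 ('G'): step: R->7, L=1; G->plug->H->R->H->L->D->refl->F->L'->G->R'->G->plug->H

Answer: FADHH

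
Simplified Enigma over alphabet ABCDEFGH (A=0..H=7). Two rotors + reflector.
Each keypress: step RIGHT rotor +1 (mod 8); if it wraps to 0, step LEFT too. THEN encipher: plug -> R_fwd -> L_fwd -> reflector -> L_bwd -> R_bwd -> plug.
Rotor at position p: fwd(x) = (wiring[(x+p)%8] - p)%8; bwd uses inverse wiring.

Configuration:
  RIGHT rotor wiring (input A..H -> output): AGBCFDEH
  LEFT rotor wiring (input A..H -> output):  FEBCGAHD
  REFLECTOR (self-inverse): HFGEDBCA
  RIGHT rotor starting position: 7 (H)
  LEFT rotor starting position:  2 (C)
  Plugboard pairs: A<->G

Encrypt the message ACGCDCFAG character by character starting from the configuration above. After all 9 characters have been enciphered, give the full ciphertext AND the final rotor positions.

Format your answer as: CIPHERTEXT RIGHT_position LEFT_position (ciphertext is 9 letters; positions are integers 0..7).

Answer: GFFEGGDGH 0 4

Derivation:
Char 1 ('A'): step: R->0, L->3 (L advanced); A->plug->G->R->E->L->A->refl->H->L'->A->R'->A->plug->G
Char 2 ('C'): step: R->1, L=3; C->plug->C->R->B->L->D->refl->E->L'->D->R'->F->plug->F
Char 3 ('G'): step: R->2, L=3; G->plug->A->R->H->L->G->refl->C->L'->F->R'->F->plug->F
Char 4 ('C'): step: R->3, L=3; C->plug->C->R->A->L->H->refl->A->L'->E->R'->E->plug->E
Char 5 ('D'): step: R->4, L=3; D->plug->D->R->D->L->E->refl->D->L'->B->R'->A->plug->G
Char 6 ('C'): step: R->5, L=3; C->plug->C->R->C->L->F->refl->B->L'->G->R'->A->plug->G
Char 7 ('F'): step: R->6, L=3; F->plug->F->R->E->L->A->refl->H->L'->A->R'->D->plug->D
Char 8 ('A'): step: R->7, L=3; A->plug->G->R->E->L->A->refl->H->L'->A->R'->A->plug->G
Char 9 ('G'): step: R->0, L->4 (L advanced); G->plug->A->R->A->L->C->refl->G->L'->H->R'->H->plug->H
Final: ciphertext=GFFEGGDGH, RIGHT=0, LEFT=4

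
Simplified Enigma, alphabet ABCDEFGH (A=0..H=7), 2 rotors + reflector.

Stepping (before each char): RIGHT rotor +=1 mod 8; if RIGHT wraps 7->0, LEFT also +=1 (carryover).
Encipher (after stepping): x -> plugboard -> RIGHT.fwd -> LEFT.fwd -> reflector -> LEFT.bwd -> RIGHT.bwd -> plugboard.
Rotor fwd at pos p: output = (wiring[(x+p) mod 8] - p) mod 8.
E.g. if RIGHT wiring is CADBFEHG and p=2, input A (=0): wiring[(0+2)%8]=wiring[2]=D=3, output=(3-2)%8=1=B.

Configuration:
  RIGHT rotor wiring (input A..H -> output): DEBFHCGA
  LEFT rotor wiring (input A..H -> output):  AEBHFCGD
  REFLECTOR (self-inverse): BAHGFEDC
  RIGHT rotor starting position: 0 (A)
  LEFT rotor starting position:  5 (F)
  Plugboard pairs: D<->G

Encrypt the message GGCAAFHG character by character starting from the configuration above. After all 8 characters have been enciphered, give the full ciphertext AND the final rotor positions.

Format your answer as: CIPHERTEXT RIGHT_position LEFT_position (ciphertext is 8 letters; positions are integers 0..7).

Char 1 ('G'): step: R->1, L=5; G->plug->D->R->G->L->C->refl->H->L'->E->R'->C->plug->C
Char 2 ('G'): step: R->2, L=5; G->plug->D->R->A->L->F->refl->E->L'->F->R'->C->plug->C
Char 3 ('C'): step: R->3, L=5; C->plug->C->R->H->L->A->refl->B->L'->B->R'->G->plug->D
Char 4 ('A'): step: R->4, L=5; A->plug->A->R->D->L->D->refl->G->L'->C->R'->C->plug->C
Char 5 ('A'): step: R->5, L=5; A->plug->A->R->F->L->E->refl->F->L'->A->R'->G->plug->D
Char 6 ('F'): step: R->6, L=5; F->plug->F->R->H->L->A->refl->B->L'->B->R'->G->plug->D
Char 7 ('H'): step: R->7, L=5; H->plug->H->R->H->L->A->refl->B->L'->B->R'->A->plug->A
Char 8 ('G'): step: R->0, L->6 (L advanced); G->plug->D->R->F->L->B->refl->A->L'->A->R'->H->plug->H
Final: ciphertext=CCDCDDAH, RIGHT=0, LEFT=6

Answer: CCDCDDAH 0 6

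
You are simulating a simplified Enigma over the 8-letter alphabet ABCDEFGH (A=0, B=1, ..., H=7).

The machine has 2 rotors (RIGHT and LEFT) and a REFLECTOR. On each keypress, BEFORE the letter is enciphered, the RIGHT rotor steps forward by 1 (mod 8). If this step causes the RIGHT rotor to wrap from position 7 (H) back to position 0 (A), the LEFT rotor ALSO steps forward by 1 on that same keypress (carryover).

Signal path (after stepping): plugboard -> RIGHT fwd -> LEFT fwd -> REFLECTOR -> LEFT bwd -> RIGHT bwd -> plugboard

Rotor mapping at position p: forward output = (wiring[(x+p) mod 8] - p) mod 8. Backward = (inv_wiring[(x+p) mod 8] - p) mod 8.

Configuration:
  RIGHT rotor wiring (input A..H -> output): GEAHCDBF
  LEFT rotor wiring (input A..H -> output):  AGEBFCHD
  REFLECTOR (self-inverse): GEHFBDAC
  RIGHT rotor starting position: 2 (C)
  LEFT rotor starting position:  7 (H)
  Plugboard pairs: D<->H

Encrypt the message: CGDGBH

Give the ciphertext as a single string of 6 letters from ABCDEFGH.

Answer: GEEECB

Derivation:
Char 1 ('C'): step: R->3, L=7; C->plug->C->R->A->L->E->refl->B->L'->B->R'->G->plug->G
Char 2 ('G'): step: R->4, L=7; G->plug->G->R->E->L->C->refl->H->L'->C->R'->E->plug->E
Char 3 ('D'): step: R->5, L=7; D->plug->H->R->F->L->G->refl->A->L'->H->R'->E->plug->E
Char 4 ('G'): step: R->6, L=7; G->plug->G->R->E->L->C->refl->H->L'->C->R'->E->plug->E
Char 5 ('B'): step: R->7, L=7; B->plug->B->R->H->L->A->refl->G->L'->F->R'->C->plug->C
Char 6 ('H'): step: R->0, L->0 (L advanced); H->plug->D->R->H->L->D->refl->F->L'->E->R'->B->plug->B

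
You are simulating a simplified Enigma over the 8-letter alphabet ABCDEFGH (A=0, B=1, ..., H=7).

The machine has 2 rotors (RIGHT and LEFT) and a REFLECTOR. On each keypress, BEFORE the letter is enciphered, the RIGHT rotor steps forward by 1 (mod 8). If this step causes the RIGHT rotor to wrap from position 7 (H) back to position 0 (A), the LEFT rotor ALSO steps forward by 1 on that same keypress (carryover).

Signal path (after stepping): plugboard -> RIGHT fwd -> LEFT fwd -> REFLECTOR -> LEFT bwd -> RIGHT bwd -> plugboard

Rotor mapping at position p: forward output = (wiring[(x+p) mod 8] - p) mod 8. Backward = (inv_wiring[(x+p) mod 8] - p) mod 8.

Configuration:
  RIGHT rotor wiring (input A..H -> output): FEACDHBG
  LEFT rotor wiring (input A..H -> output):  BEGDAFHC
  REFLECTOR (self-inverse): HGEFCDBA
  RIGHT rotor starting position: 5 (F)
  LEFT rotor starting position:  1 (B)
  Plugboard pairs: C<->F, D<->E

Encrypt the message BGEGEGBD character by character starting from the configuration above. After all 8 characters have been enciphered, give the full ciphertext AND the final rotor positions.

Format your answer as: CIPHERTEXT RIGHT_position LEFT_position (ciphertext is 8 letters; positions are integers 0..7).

Char 1 ('B'): step: R->6, L=1; B->plug->B->R->A->L->D->refl->F->L'->B->R'->H->plug->H
Char 2 ('G'): step: R->7, L=1; G->plug->G->R->A->L->D->refl->F->L'->B->R'->D->plug->E
Char 3 ('E'): step: R->0, L->2 (L advanced); E->plug->D->R->C->L->G->refl->B->L'->B->R'->G->plug->G
Char 4 ('G'): step: R->1, L=2; G->plug->G->R->F->L->A->refl->H->L'->G->R'->E->plug->D
Char 5 ('E'): step: R->2, L=2; E->plug->D->R->F->L->A->refl->H->L'->G->R'->A->plug->A
Char 6 ('G'): step: R->3, L=2; G->plug->G->R->B->L->B->refl->G->L'->C->R'->F->plug->C
Char 7 ('B'): step: R->4, L=2; B->plug->B->R->D->L->D->refl->F->L'->E->R'->G->plug->G
Char 8 ('D'): step: R->5, L=2; D->plug->E->R->H->L->C->refl->E->L'->A->R'->D->plug->E
Final: ciphertext=HEGDACGE, RIGHT=5, LEFT=2

Answer: HEGDACGE 5 2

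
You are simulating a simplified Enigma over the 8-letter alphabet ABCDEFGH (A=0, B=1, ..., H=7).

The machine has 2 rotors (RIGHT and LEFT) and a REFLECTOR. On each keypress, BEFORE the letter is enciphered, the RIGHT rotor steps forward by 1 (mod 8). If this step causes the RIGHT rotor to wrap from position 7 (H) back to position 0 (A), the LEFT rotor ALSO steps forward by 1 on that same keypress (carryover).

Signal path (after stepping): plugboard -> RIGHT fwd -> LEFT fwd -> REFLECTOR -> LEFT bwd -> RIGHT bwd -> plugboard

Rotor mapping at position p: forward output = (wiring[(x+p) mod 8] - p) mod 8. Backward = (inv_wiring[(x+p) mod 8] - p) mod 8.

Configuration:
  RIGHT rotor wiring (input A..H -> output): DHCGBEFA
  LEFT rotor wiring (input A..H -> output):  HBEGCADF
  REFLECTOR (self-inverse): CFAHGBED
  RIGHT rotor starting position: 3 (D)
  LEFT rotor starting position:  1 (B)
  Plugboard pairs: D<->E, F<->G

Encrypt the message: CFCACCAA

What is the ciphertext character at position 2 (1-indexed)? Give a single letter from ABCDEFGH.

Char 1 ('C'): step: R->4, L=1; C->plug->C->R->B->L->D->refl->H->L'->E->R'->D->plug->E
Char 2 ('F'): step: R->5, L=1; F->plug->G->R->B->L->D->refl->H->L'->E->R'->H->plug->H

H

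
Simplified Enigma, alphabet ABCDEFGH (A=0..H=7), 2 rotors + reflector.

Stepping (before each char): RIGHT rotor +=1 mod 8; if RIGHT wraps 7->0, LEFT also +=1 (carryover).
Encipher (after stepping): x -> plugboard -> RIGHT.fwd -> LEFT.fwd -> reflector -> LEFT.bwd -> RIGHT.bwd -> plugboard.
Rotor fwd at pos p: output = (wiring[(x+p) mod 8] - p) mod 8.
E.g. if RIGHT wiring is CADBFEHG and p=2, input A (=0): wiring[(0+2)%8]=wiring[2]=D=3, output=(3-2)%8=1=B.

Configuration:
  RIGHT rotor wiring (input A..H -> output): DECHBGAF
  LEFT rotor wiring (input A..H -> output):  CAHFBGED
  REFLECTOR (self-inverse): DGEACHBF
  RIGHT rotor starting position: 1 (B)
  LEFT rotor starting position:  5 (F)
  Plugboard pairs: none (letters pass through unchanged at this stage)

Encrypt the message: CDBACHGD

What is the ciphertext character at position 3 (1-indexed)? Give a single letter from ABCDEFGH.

Char 1 ('C'): step: R->2, L=5; C->plug->C->R->H->L->E->refl->C->L'->F->R'->B->plug->B
Char 2 ('D'): step: R->3, L=5; D->plug->D->R->F->L->C->refl->E->L'->H->R'->H->plug->H
Char 3 ('B'): step: R->4, L=5; B->plug->B->R->C->L->G->refl->B->L'->A->R'->F->plug->F

F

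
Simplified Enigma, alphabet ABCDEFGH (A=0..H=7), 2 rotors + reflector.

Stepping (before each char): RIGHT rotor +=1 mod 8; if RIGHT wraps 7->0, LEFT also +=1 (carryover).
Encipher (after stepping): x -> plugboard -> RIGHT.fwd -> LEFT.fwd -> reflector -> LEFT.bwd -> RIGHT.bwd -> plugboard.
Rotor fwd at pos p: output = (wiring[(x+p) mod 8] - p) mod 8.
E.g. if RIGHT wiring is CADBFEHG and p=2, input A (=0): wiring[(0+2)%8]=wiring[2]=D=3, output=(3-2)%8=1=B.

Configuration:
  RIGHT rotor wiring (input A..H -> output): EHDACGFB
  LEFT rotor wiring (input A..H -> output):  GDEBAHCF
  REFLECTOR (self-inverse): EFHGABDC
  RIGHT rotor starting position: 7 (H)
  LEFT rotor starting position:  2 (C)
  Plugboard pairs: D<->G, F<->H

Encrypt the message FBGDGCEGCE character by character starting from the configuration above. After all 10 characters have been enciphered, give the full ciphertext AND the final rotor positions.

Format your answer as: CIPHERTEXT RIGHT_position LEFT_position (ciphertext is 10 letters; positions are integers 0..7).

Answer: BAECEDFHBH 1 4

Derivation:
Char 1 ('F'): step: R->0, L->3 (L advanced); F->plug->H->R->B->L->F->refl->B->L'->H->R'->B->plug->B
Char 2 ('B'): step: R->1, L=3; B->plug->B->R->C->L->E->refl->A->L'->G->R'->A->plug->A
Char 3 ('G'): step: R->2, L=3; G->plug->D->R->E->L->C->refl->H->L'->D->R'->E->plug->E
Char 4 ('D'): step: R->3, L=3; D->plug->G->R->E->L->C->refl->H->L'->D->R'->C->plug->C
Char 5 ('G'): step: R->4, L=3; G->plug->D->R->F->L->D->refl->G->L'->A->R'->E->plug->E
Char 6 ('C'): step: R->5, L=3; C->plug->C->R->E->L->C->refl->H->L'->D->R'->G->plug->D
Char 7 ('E'): step: R->6, L=3; E->plug->E->R->F->L->D->refl->G->L'->A->R'->H->plug->F
Char 8 ('G'): step: R->7, L=3; G->plug->D->R->E->L->C->refl->H->L'->D->R'->F->plug->H
Char 9 ('C'): step: R->0, L->4 (L advanced); C->plug->C->R->D->L->B->refl->F->L'->H->R'->B->plug->B
Char 10 ('E'): step: R->1, L=4; E->plug->E->R->F->L->H->refl->C->L'->E->R'->F->plug->H
Final: ciphertext=BAECEDFHBH, RIGHT=1, LEFT=4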